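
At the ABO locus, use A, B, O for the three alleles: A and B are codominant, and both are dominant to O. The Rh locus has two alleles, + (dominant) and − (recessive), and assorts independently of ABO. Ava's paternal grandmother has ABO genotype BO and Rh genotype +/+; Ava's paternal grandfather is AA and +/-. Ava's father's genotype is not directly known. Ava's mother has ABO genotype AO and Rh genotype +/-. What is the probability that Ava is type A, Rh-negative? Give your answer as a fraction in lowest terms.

5/64

Ava's father's ABO genotype from BO × AA: 1/2 AB, 1/2 AO.
Crossing each possibility with the mother AO and summing P(type A): 1/2·1/2 + 1/2·3/4 = 5/8.
Similarly for Rh via the father's Rh distribution: P(Rh-) = 1/8.
Independent loci: 5/8 × 1/8 = 5/64.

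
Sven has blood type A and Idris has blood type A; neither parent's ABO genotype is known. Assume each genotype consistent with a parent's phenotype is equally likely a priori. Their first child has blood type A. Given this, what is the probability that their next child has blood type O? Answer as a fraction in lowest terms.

1/20

Possible genotypes: Sven ∈ {I^A I^A, I^A i}; Idris ∈ {I^A I^A, I^A i}.
Weight each parental genotype pair by prior × P(type-A child):
  I^A I^A × I^A I^A: posterior weight 4/15; P(next child type O) = 0.
  I^A I^A × I^A i: posterior weight 4/15; P(next child type O) = 0.
  I^A i × I^A I^A: posterior weight 4/15; P(next child type O) = 0.
  I^A i × I^A i: posterior weight 1/5; P(next child type O) = 1/4.
Weighted sum = 1/20.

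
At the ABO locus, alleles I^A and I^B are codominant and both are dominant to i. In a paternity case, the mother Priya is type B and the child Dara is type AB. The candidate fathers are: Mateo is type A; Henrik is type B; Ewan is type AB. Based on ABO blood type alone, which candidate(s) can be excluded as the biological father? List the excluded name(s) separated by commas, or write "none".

A candidate is excluded only if no genotype consistent with his phenotype could produce a type AB child with a type B mother.
Henrik (type B): no genotype consistent with that phenotype can produce a type-AB child with a type-B mother.

Henrik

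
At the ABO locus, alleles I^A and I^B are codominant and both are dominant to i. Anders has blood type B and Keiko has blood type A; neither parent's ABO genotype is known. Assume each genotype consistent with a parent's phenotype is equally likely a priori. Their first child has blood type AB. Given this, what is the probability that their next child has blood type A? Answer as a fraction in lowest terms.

5/36

Possible genotypes: Anders ∈ {I^B I^B, I^B i}; Keiko ∈ {I^A I^A, I^A i}.
Weight each parental genotype pair by prior × P(type-AB child):
  I^B I^B × I^A I^A: posterior weight 4/9; P(next child type A) = 0.
  I^B I^B × I^A i: posterior weight 2/9; P(next child type A) = 0.
  I^B i × I^A I^A: posterior weight 2/9; P(next child type A) = 1/2.
  I^B i × I^A i: posterior weight 1/9; P(next child type A) = 1/4.
Weighted sum = 5/36.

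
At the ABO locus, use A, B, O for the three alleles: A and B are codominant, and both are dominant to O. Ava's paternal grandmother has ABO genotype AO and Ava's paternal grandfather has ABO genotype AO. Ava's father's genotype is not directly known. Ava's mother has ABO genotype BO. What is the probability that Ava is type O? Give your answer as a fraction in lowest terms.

Ava's father's ABO genotype from AO × AO: 1/4 AA, 1/2 AO, 1/4 OO.
Crossing each possibility with the mother BO and summing P(type O): 1/4·0 + 1/2·1/4 + 1/4·1/2 = 1/4.

1/4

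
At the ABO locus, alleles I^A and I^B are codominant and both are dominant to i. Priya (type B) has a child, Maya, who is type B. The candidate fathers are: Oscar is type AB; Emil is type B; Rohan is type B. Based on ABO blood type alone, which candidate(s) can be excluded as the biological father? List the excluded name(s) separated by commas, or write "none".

none

A candidate is excluded only if no genotype consistent with his phenotype could produce a type B child with a type B mother.
Every candidate has at least one consistent genotype combination, so none can be excluded.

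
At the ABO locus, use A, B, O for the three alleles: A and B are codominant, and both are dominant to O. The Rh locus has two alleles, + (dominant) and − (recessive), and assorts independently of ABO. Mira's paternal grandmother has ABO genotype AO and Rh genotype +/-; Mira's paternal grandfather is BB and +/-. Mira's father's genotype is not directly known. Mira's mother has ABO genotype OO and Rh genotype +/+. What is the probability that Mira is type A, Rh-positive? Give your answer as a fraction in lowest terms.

Mira's father's ABO genotype from AO × BB: 1/2 AB, 1/2 BO.
Crossing each possibility with the mother OO and summing P(type A): 1/2·1/2 + 1/2·0 = 1/4.
Similarly for Rh via the father's Rh distribution: P(Rh+) = 1.
Independent loci: 1/4 × 1 = 1/4.

1/4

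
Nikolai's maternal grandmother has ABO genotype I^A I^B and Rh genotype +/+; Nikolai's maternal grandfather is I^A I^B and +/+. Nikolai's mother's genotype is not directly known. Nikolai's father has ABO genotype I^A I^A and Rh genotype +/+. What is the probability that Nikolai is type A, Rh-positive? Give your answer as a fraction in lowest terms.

Nikolai's mother's ABO genotype from I^A I^B × I^A I^B: 1/4 I^A I^A, 1/2 I^A I^B, 1/4 I^B I^B.
Crossing each possibility with the father I^A I^A and summing P(type A): 1/4·1 + 1/2·1/2 + 1/4·0 = 1/2.
Similarly for Rh via the mother's Rh distribution: P(Rh+) = 1.
Independent loci: 1/2 × 1 = 1/2.

1/2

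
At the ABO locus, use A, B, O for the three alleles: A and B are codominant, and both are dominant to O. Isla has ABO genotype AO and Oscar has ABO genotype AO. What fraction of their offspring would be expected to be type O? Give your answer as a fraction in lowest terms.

1/4

ABO cross AO × AO → offspring phenotypes: 1/4 O, 3/4 A.
So P(type O) = 1/4.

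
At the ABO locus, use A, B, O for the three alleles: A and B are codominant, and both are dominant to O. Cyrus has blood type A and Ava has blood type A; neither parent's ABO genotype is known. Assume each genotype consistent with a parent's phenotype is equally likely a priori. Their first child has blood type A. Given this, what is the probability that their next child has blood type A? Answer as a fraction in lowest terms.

19/20

Possible genotypes: Cyrus ∈ {AA, AO}; Ava ∈ {AA, AO}.
Weight each parental genotype pair by prior × P(type-A child):
  AA × AA: posterior weight 4/15; P(next child type A) = 1.
  AA × AO: posterior weight 4/15; P(next child type A) = 1.
  AO × AA: posterior weight 4/15; P(next child type A) = 1.
  AO × AO: posterior weight 1/5; P(next child type A) = 3/4.
Weighted sum = 19/20.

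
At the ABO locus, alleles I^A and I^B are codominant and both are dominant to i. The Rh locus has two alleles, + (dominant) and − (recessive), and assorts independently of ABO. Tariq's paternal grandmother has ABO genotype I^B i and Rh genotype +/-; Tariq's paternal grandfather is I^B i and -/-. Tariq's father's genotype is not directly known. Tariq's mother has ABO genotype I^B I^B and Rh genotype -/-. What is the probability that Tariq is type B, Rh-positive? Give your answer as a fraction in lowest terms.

1/4

Tariq's father's ABO genotype from I^B i × I^B i: 1/4 I^B I^B, 1/2 I^B i, 1/4 i i.
Crossing each possibility with the mother I^B I^B and summing P(type B): 1/4·1 + 1/2·1 + 1/4·1 = 1.
Similarly for Rh via the father's Rh distribution: P(Rh+) = 1/4.
Independent loci: 1 × 1/4 = 1/4.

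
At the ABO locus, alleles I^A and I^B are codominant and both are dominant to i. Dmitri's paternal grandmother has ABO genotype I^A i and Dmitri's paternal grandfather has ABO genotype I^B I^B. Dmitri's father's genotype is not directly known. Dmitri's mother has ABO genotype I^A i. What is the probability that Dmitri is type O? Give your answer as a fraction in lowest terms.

Dmitri's father's ABO genotype from I^A i × I^B I^B: 1/2 I^A I^B, 1/2 I^B i.
Crossing each possibility with the mother I^A i and summing P(type O): 1/2·0 + 1/2·1/4 = 1/8.

1/8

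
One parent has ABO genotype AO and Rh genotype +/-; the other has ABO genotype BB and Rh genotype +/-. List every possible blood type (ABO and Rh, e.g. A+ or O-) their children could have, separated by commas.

B+, B-, AB+, AB-

Gametes from AO × BB give offspring ABO genotypes AB, BO, i.e. phenotypes B, AB.
Rh cross +/- × +/- → phenotypes Rh+, Rh-.
Combining independently: B+, B-, AB+, AB-.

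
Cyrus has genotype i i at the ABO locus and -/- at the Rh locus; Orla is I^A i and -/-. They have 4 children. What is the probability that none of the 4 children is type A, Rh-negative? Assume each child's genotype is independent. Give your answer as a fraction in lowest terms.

1/16

ABO cross i i × I^A i → 1/2 O, 1/2 A.
Rh cross -/- × -/- → 1 Rh-; so P(type A, Rh-negative) = 1/2 × 1 = 1/2 per child.
P(not type A, Rh-negative) = 1/2 for one child; (1/2)^4 = 1/16.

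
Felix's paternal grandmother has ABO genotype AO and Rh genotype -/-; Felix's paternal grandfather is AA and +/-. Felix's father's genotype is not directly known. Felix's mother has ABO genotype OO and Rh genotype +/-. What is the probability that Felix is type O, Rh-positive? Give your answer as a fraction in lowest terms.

5/32

Felix's father's ABO genotype from AO × AA: 1/2 AA, 1/2 AO.
Crossing each possibility with the mother OO and summing P(type O): 1/2·0 + 1/2·1/2 = 1/4.
Similarly for Rh via the father's Rh distribution: P(Rh+) = 5/8.
Independent loci: 1/4 × 5/8 = 5/32.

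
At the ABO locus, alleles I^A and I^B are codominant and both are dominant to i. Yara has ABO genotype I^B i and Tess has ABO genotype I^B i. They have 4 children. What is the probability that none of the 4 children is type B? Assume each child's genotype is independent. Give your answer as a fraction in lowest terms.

ABO cross I^B i × I^B i → 1/4 O, 3/4 B.
So P(type B) = 3/4 per child.
P(not type B) = 1/4 for one child; (1/4)^4 = 1/256.

1/256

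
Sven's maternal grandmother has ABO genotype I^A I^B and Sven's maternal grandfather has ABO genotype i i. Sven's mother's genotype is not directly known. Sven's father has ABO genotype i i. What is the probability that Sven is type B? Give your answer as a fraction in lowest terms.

Sven's mother's ABO genotype from I^A I^B × i i: 1/2 I^A i, 1/2 I^B i.
Crossing each possibility with the father i i and summing P(type B): 1/2·0 + 1/2·1/2 = 1/4.

1/4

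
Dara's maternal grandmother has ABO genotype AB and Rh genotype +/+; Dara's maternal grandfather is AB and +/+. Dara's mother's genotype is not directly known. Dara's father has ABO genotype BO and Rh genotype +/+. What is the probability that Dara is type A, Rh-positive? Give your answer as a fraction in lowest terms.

1/4

Dara's mother's ABO genotype from AB × AB: 1/4 AA, 1/2 AB, 1/4 BB.
Crossing each possibility with the father BO and summing P(type A): 1/4·1/2 + 1/2·1/4 + 1/4·0 = 1/4.
Similarly for Rh via the mother's Rh distribution: P(Rh+) = 1.
Independent loci: 1/4 × 1 = 1/4.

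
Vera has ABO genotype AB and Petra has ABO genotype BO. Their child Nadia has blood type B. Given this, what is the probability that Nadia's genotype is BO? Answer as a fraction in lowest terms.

Cross AB × BO → 1/4 AB, 1/4 AO, 1/4 BB, 1/4 BO.
Type-B genotypes among offspring: BB (1/4), BO (1/4); total 1/2.
P(BO | type B) = (1/4) / (1/2) = 1/2.

1/2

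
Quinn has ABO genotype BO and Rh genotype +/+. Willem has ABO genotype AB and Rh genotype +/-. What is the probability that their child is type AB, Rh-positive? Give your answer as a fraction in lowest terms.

ABO cross BO × AB → offspring phenotypes: 1/4 A, 1/2 B, 1/4 AB.
Rh cross +/+ × +/- → 1 Rh+.
Independent loci: P(type AB, Rh-positive) = 1/4 × 1 = 1/4.

1/4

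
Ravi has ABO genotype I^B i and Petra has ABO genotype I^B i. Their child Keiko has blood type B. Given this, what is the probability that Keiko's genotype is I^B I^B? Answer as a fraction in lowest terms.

1/3

Cross I^B i × I^B i → 1/4 I^B I^B, 1/2 I^B i, 1/4 i i.
Type-B genotypes among offspring: I^B I^B (1/4), I^B i (1/2); total 3/4.
P(I^B I^B | type B) = (1/4) / (3/4) = 1/3.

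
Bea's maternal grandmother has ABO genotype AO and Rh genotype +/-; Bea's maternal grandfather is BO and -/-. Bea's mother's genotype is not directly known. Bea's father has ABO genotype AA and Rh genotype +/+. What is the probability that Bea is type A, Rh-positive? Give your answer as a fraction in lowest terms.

3/4

Bea's mother's ABO genotype from AO × BO: 1/4 AB, 1/4 AO, 1/4 BO, 1/4 OO.
Crossing each possibility with the father AA and summing P(type A): 1/4·1/2 + 1/4·1 + 1/4·1/2 + 1/4·1 = 3/4.
Similarly for Rh via the mother's Rh distribution: P(Rh+) = 1.
Independent loci: 3/4 × 1 = 3/4.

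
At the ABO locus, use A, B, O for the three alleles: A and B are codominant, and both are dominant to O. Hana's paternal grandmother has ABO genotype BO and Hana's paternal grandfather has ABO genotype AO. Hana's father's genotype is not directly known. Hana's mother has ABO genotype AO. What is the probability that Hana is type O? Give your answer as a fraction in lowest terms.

Hana's father's ABO genotype from BO × AO: 1/4 AB, 1/4 AO, 1/4 BO, 1/4 OO.
Crossing each possibility with the mother AO and summing P(type O): 1/4·0 + 1/4·1/4 + 1/4·1/4 + 1/4·1/2 = 1/4.

1/4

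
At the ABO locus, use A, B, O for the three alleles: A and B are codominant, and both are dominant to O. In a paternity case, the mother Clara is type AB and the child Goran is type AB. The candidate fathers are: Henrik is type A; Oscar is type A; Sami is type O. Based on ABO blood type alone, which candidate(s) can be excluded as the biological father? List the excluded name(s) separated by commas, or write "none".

A candidate is excluded only if no genotype consistent with his phenotype could produce a type AB child with a type AB mother.
Sami (type O): no genotype consistent with that phenotype can produce a type-AB child with a type-AB mother.

Sami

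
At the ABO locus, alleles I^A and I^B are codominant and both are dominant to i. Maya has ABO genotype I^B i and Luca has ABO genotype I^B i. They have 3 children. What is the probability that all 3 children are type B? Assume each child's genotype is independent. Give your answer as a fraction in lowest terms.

ABO cross I^B i × I^B i → 1/4 O, 3/4 B.
So P(type B) = 3/4 per child.
All 3 independent: (3/4)^3 = 27/64.

27/64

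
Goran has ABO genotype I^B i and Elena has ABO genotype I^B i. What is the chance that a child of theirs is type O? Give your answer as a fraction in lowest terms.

1/4

ABO cross I^B i × I^B i → offspring phenotypes: 1/4 O, 3/4 B.
So P(type O) = 1/4.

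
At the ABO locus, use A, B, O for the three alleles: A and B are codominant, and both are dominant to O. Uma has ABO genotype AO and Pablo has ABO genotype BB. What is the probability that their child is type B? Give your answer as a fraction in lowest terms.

1/2

ABO cross AO × BB → offspring phenotypes: 1/2 B, 1/2 AB.
So P(type B) = 1/2.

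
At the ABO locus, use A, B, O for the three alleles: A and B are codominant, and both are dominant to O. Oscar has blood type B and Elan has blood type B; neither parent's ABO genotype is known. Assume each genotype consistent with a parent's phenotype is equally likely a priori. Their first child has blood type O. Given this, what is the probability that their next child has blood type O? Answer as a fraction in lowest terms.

1/4

Possible genotypes: Oscar ∈ {BB, BO}; Elan ∈ {BB, BO}.
Weight each parental genotype pair by prior × P(type-O child):
  BO × BO: posterior weight 1; P(next child type O) = 1/4.
Weighted sum = 1/4.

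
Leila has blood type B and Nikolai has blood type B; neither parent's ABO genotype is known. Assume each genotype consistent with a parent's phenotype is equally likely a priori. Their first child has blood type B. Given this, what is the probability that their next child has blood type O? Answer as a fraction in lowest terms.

1/20

Possible genotypes: Leila ∈ {I^B I^B, I^B i}; Nikolai ∈ {I^B I^B, I^B i}.
Weight each parental genotype pair by prior × P(type-B child):
  I^B I^B × I^B I^B: posterior weight 4/15; P(next child type O) = 0.
  I^B I^B × I^B i: posterior weight 4/15; P(next child type O) = 0.
  I^B i × I^B I^B: posterior weight 4/15; P(next child type O) = 0.
  I^B i × I^B i: posterior weight 1/5; P(next child type O) = 1/4.
Weighted sum = 1/20.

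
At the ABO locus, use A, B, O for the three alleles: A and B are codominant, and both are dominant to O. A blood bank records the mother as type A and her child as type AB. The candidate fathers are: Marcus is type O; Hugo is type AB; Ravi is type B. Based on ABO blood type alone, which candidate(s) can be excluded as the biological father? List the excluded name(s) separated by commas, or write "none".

Marcus

A candidate is excluded only if no genotype consistent with his phenotype could produce a type AB child with a type A mother.
Marcus (type O): no genotype consistent with that phenotype can produce a type-AB child with a type-A mother.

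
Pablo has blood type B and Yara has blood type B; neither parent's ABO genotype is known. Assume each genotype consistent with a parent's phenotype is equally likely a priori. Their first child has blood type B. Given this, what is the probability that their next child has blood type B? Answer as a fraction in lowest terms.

Possible genotypes: Pablo ∈ {BB, BO}; Yara ∈ {BB, BO}.
Weight each parental genotype pair by prior × P(type-B child):
  BB × BB: posterior weight 4/15; P(next child type B) = 1.
  BB × BO: posterior weight 4/15; P(next child type B) = 1.
  BO × BB: posterior weight 4/15; P(next child type B) = 1.
  BO × BO: posterior weight 1/5; P(next child type B) = 3/4.
Weighted sum = 19/20.

19/20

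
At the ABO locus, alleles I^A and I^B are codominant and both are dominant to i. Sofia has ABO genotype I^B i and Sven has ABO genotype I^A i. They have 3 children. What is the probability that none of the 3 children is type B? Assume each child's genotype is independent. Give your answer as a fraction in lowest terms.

27/64

ABO cross I^B i × I^A i → 1/4 O, 1/4 A, 1/4 B, 1/4 AB.
So P(type B) = 1/4 per child.
P(not type B) = 3/4 for one child; (3/4)^3 = 27/64.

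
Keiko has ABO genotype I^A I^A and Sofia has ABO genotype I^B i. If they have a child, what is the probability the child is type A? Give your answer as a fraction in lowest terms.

1/2

ABO cross I^A I^A × I^B i → offspring phenotypes: 1/2 A, 1/2 AB.
So P(type A) = 1/2.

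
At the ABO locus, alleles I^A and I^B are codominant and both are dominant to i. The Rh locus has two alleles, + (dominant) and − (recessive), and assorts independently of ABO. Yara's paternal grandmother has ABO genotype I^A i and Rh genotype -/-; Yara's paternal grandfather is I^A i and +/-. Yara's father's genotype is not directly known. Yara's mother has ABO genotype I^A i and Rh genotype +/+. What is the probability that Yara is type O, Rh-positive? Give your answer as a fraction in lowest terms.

1/4

Yara's father's ABO genotype from I^A i × I^A i: 1/4 I^A I^A, 1/2 I^A i, 1/4 i i.
Crossing each possibility with the mother I^A i and summing P(type O): 1/4·0 + 1/2·1/4 + 1/4·1/2 = 1/4.
Similarly for Rh via the father's Rh distribution: P(Rh+) = 1.
Independent loci: 1/4 × 1 = 1/4.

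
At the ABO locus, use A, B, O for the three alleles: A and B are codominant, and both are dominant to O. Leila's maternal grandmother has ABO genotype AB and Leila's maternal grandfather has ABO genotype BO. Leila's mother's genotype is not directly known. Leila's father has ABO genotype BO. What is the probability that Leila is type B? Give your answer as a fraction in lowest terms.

Leila's mother's ABO genotype from AB × BO: 1/4 AB, 1/4 AO, 1/4 BB, 1/4 BO.
Crossing each possibility with the father BO and summing P(type B): 1/4·1/2 + 1/4·1/4 + 1/4·1 + 1/4·3/4 = 5/8.

5/8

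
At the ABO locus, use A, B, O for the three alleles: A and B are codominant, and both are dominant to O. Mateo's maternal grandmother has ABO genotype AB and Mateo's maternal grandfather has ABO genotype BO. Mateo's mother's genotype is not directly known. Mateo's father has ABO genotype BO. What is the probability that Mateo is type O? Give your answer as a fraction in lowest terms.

Mateo's mother's ABO genotype from AB × BO: 1/4 AB, 1/4 AO, 1/4 BB, 1/4 BO.
Crossing each possibility with the father BO and summing P(type O): 1/4·0 + 1/4·1/4 + 1/4·0 + 1/4·1/4 = 1/8.

1/8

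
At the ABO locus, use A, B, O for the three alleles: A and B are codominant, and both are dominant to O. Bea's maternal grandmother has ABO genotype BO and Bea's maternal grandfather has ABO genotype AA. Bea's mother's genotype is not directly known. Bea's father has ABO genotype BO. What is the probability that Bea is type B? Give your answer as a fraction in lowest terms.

Bea's mother's ABO genotype from BO × AA: 1/2 AB, 1/2 AO.
Crossing each possibility with the father BO and summing P(type B): 1/2·1/2 + 1/2·1/4 = 3/8.

3/8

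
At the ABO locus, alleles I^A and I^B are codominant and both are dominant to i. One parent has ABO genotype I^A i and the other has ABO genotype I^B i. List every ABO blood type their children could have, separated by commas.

O, A, B, AB

Gametes from I^A i × I^B i give offspring ABO genotypes I^A I^B, I^A i, I^B i, i i, i.e. phenotypes O, A, B, AB.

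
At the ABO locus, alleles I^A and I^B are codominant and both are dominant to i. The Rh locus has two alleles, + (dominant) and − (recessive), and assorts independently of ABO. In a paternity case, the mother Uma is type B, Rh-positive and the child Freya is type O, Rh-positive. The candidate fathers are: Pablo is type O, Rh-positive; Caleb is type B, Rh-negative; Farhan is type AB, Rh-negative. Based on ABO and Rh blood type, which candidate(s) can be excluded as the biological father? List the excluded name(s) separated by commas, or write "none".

A candidate is excluded only if no genotype consistent with his phenotype could produce a type O, Rh-positive child with a type B, Rh-positive mother.
Farhan (type AB, Rh-): no genotype consistent with that phenotype can produce a type-O Rh+ child with a type-B mother.

Farhan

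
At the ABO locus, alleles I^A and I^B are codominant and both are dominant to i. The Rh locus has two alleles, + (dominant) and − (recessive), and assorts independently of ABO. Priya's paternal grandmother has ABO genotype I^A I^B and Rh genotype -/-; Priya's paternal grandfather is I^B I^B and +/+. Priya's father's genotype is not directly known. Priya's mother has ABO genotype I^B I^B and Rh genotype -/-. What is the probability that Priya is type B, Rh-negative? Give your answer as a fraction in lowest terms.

Priya's father's ABO genotype from I^A I^B × I^B I^B: 1/2 I^A I^B, 1/2 I^B I^B.
Crossing each possibility with the mother I^B I^B and summing P(type B): 1/2·1/2 + 1/2·1 = 3/4.
Similarly for Rh via the father's Rh distribution: P(Rh-) = 1/2.
Independent loci: 3/4 × 1/2 = 3/8.

3/8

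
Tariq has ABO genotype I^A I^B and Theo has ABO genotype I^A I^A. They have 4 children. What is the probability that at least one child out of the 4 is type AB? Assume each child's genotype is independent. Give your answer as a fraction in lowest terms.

ABO cross I^A I^B × I^A I^A → 1/2 A, 1/2 AB.
So P(type AB) = 1/2 per child.
P(none) = (1/2)^4 = 1/16; P(at least one) = 1 − 1/16 = 15/16.

15/16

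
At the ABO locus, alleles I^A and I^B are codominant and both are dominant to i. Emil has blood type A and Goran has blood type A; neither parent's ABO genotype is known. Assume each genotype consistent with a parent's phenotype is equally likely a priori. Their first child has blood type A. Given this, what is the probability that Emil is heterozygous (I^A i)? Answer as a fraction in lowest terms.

7/15

Possible genotypes: Emil ∈ {I^A I^A, I^A i}; Goran ∈ {I^A I^A, I^A i}.
Weight each parental genotype pair by prior × P(type-A child):
  I^A I^A × I^A I^A: posterior weight 4/15.
  I^A I^A × I^A i: posterior weight 4/15.
  I^A i × I^A I^A: posterior weight 4/15.
  I^A i × I^A i: posterior weight 1/5.
Sum the posterior weight over pairs where Emil is I^A i: 7/15.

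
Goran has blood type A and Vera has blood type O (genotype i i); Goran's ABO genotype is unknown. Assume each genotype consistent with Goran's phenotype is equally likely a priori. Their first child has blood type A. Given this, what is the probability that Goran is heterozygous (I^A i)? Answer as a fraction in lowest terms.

1/3

Possible genotypes: Goran ∈ {I^A I^A, I^A i}; Vera ∈ {i i}.
Weight each parental genotype pair by prior × P(type-A child):
  I^A I^A × i i: posterior weight 2/3.
  I^A i × i i: posterior weight 1/3.
Sum the posterior weight over pairs where Goran is I^A i: 1/3.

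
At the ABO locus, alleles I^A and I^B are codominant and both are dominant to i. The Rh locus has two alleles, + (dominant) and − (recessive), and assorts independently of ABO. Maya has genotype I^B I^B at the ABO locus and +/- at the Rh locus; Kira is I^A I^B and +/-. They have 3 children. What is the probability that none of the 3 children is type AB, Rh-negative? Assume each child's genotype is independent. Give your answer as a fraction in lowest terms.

343/512

ABO cross I^B I^B × I^A I^B → 1/2 B, 1/2 AB.
Rh cross +/- × +/- → 3/4 Rh+, 1/4 Rh-; so P(type AB, Rh-negative) = 1/2 × 1/4 = 1/8 per child.
P(not type AB, Rh-negative) = 7/8 for one child; (7/8)^3 = 343/512.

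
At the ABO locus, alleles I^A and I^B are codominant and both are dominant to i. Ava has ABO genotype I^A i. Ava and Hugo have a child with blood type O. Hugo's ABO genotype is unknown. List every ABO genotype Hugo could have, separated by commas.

For each candidate genotype of Hugo, check whether crossing it with I^A i can produce every observed child phenotype.
  I^A I^A → possible child types {A} ✗
  I^A I^B → possible child types {A, B, AB} ✗
  I^A i → possible child types {O, A} ✓
  I^B I^B → possible child types {B, AB} ✗
  I^B i → possible child types {O, A, B, AB} ✓
  i i → possible child types {O, A} ✓

I^A i, I^B i, i i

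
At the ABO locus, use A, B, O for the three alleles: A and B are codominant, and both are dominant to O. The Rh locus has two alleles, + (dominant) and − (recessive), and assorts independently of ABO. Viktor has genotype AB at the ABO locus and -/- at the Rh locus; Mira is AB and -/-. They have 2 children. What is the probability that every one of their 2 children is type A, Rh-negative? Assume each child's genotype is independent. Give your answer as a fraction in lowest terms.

1/16

ABO cross AB × AB → 1/4 A, 1/4 B, 1/2 AB.
Rh cross -/- × -/- → 1 Rh-; so P(type A, Rh-negative) = 1/4 × 1 = 1/4 per child.
All 2 independent: (1/4)^2 = 1/16.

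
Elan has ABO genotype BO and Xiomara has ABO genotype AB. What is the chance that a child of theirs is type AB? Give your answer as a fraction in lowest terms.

ABO cross BO × AB → offspring phenotypes: 1/4 A, 1/2 B, 1/4 AB.
So P(type AB) = 1/4.

1/4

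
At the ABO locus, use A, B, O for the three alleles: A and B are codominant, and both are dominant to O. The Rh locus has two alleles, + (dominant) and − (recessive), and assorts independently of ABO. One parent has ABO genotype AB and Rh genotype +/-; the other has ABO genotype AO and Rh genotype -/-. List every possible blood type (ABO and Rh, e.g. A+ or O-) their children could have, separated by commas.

A+, A-, B+, B-, AB+, AB-

Gametes from AB × AO give offspring ABO genotypes AA, AB, AO, BO, i.e. phenotypes A, B, AB.
Rh cross +/- × -/- → phenotypes Rh+, Rh-.
Combining independently: A+, A-, B+, B-, AB+, AB-.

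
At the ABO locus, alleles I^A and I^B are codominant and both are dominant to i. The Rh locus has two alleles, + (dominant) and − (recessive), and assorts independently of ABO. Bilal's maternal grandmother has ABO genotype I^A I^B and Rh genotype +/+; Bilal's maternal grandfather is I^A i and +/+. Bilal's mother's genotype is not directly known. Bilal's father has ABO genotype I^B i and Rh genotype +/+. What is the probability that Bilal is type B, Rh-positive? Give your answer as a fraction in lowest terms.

3/8

Bilal's mother's ABO genotype from I^A I^B × I^A i: 1/4 I^A I^A, 1/4 I^A I^B, 1/4 I^A i, 1/4 I^B i.
Crossing each possibility with the father I^B i and summing P(type B): 1/4·0 + 1/4·1/2 + 1/4·1/4 + 1/4·3/4 = 3/8.
Similarly for Rh via the mother's Rh distribution: P(Rh+) = 1.
Independent loci: 3/8 × 1 = 3/8.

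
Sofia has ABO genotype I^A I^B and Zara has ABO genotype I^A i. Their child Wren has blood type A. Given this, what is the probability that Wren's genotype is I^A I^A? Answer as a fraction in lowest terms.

1/2

Cross I^A I^B × I^A i → 1/4 I^A I^A, 1/4 I^A I^B, 1/4 I^A i, 1/4 I^B i.
Type-A genotypes among offspring: I^A I^A (1/4), I^A i (1/4); total 1/2.
P(I^A I^A | type A) = (1/4) / (1/2) = 1/2.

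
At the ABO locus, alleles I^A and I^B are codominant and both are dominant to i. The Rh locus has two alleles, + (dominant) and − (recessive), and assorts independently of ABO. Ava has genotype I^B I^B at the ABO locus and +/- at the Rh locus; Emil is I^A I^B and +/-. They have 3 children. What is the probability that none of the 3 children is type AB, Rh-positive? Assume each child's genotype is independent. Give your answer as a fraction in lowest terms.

125/512

ABO cross I^B I^B × I^A I^B → 1/2 B, 1/2 AB.
Rh cross +/- × +/- → 3/4 Rh+, 1/4 Rh-; so P(type AB, Rh-positive) = 1/2 × 3/4 = 3/8 per child.
P(not type AB, Rh-positive) = 5/8 for one child; (5/8)^3 = 125/512.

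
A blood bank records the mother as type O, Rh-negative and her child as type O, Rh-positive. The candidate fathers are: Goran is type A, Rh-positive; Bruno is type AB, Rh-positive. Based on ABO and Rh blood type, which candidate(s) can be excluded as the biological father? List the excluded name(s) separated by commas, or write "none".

A candidate is excluded only if no genotype consistent with his phenotype could produce a type O, Rh-positive child with a type O, Rh-negative mother.
Bruno (type AB, Rh+): no genotype consistent with that phenotype can produce a type-O Rh+ child with a type-O mother.

Bruno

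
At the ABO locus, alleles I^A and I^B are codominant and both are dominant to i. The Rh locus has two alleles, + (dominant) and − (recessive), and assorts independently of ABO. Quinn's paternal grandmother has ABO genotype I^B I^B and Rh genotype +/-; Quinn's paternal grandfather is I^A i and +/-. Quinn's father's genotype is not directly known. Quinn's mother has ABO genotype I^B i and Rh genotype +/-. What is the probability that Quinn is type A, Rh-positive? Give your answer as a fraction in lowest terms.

3/32

Quinn's father's ABO genotype from I^B I^B × I^A i: 1/2 I^A I^B, 1/2 I^B i.
Crossing each possibility with the mother I^B i and summing P(type A): 1/2·1/4 + 1/2·0 = 1/8.
Similarly for Rh via the father's Rh distribution: P(Rh+) = 3/4.
Independent loci: 1/8 × 3/4 = 3/32.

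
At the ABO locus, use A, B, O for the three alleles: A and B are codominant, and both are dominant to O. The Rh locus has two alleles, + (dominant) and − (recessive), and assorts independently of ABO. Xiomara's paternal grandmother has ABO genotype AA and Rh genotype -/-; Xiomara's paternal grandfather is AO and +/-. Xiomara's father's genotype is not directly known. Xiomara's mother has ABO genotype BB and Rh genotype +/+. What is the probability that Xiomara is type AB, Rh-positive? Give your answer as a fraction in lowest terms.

3/4

Xiomara's father's ABO genotype from AA × AO: 1/2 AA, 1/2 AO.
Crossing each possibility with the mother BB and summing P(type AB): 1/2·1 + 1/2·1/2 = 3/4.
Similarly for Rh via the father's Rh distribution: P(Rh+) = 1.
Independent loci: 3/4 × 1 = 3/4.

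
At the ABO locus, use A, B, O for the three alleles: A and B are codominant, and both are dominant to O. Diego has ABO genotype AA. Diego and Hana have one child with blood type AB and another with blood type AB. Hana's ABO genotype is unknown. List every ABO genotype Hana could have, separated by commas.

For each candidate genotype of Hana, check whether crossing it with AA can produce every observed child phenotype.
  AA → possible child types {A} ✗
  AB → possible child types {A, AB} ✓
  AO → possible child types {A} ✗
  BB → possible child types {AB} ✓
  BO → possible child types {A, AB} ✓
  OO → possible child types {A} ✗

AB, BB, BO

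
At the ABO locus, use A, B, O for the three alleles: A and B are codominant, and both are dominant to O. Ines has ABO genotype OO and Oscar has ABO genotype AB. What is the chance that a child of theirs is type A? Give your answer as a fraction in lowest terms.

ABO cross OO × AB → offspring phenotypes: 1/2 A, 1/2 B.
So P(type A) = 1/2.

1/2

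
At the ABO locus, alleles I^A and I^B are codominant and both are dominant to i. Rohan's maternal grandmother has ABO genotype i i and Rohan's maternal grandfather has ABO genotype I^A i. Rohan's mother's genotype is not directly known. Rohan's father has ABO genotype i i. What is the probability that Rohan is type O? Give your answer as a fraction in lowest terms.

Rohan's mother's ABO genotype from i i × I^A i: 1/2 I^A i, 1/2 i i.
Crossing each possibility with the father i i and summing P(type O): 1/2·1/2 + 1/2·1 = 3/4.

3/4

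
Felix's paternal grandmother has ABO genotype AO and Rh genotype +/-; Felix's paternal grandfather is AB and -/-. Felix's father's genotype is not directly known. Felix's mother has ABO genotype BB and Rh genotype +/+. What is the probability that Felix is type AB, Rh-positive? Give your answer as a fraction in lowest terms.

Felix's father's ABO genotype from AO × AB: 1/4 AA, 1/4 AB, 1/4 AO, 1/4 BO.
Crossing each possibility with the mother BB and summing P(type AB): 1/4·1 + 1/4·1/2 + 1/4·1/2 + 1/4·0 = 1/2.
Similarly for Rh via the father's Rh distribution: P(Rh+) = 1.
Independent loci: 1/2 × 1 = 1/2.

1/2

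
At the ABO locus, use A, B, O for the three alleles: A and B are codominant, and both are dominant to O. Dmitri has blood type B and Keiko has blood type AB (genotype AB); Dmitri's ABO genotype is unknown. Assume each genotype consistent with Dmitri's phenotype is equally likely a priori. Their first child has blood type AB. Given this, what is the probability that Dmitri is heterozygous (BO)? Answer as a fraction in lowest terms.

Possible genotypes: Dmitri ∈ {BB, BO}; Keiko ∈ {AB}.
Weight each parental genotype pair by prior × P(type-AB child):
  BB × AB: posterior weight 2/3.
  BO × AB: posterior weight 1/3.
Sum the posterior weight over pairs where Dmitri is BO: 1/3.

1/3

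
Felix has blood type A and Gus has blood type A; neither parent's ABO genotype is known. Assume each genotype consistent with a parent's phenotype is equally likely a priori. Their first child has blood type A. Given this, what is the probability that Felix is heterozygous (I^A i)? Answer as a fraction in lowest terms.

7/15

Possible genotypes: Felix ∈ {I^A I^A, I^A i}; Gus ∈ {I^A I^A, I^A i}.
Weight each parental genotype pair by prior × P(type-A child):
  I^A I^A × I^A I^A: posterior weight 4/15.
  I^A I^A × I^A i: posterior weight 4/15.
  I^A i × I^A I^A: posterior weight 4/15.
  I^A i × I^A i: posterior weight 1/5.
Sum the posterior weight over pairs where Felix is I^A i: 7/15.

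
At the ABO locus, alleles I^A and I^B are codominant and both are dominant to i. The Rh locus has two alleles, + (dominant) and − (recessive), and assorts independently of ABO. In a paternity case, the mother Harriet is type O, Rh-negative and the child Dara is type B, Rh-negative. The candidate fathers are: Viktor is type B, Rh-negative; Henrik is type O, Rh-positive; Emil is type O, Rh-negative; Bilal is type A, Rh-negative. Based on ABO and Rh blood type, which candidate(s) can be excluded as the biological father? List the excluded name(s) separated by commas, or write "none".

Henrik, Emil, Bilal

A candidate is excluded only if no genotype consistent with his phenotype could produce a type B, Rh-negative child with a type O, Rh-negative mother.
Henrik (type O, Rh+): no genotype consistent with that phenotype can produce a type-B Rh- child with a type-O mother.
Emil (type O, Rh-): no genotype consistent with that phenotype can produce a type-B Rh- child with a type-O mother.
Bilal (type A, Rh-): no genotype consistent with that phenotype can produce a type-B Rh- child with a type-O mother.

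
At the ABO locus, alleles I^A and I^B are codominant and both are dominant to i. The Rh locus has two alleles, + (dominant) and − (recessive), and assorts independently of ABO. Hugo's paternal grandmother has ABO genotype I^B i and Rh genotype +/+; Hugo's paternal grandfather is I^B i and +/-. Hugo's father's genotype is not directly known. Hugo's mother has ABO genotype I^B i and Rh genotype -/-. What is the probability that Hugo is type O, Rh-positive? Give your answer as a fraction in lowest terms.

Hugo's father's ABO genotype from I^B i × I^B i: 1/4 I^B I^B, 1/2 I^B i, 1/4 i i.
Crossing each possibility with the mother I^B i and summing P(type O): 1/4·0 + 1/2·1/4 + 1/4·1/2 = 1/4.
Similarly for Rh via the father's Rh distribution: P(Rh+) = 3/4.
Independent loci: 1/4 × 3/4 = 3/16.

3/16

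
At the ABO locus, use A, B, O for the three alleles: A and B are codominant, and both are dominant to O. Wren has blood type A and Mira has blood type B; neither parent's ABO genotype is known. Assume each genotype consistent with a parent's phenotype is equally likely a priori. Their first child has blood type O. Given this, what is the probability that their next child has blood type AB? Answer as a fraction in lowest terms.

Possible genotypes: Wren ∈ {AA, AO}; Mira ∈ {BB, BO}.
Weight each parental genotype pair by prior × P(type-O child):
  AO × BO: posterior weight 1; P(next child type AB) = 1/4.
Weighted sum = 1/4.

1/4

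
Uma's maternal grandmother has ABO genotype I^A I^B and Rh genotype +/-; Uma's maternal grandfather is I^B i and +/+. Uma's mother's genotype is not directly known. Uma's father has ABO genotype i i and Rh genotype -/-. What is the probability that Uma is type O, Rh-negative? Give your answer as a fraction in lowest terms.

Uma's mother's ABO genotype from I^A I^B × I^B i: 1/4 I^A I^B, 1/4 I^A i, 1/4 I^B I^B, 1/4 I^B i.
Crossing each possibility with the father i i and summing P(type O): 1/4·0 + 1/4·1/2 + 1/4·0 + 1/4·1/2 = 1/4.
Similarly for Rh via the mother's Rh distribution: P(Rh-) = 1/4.
Independent loci: 1/4 × 1/4 = 1/16.

1/16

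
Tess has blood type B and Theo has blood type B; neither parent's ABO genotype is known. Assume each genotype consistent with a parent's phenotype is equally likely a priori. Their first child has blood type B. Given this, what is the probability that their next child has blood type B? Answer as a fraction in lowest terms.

19/20

Possible genotypes: Tess ∈ {I^B I^B, I^B i}; Theo ∈ {I^B I^B, I^B i}.
Weight each parental genotype pair by prior × P(type-B child):
  I^B I^B × I^B I^B: posterior weight 4/15; P(next child type B) = 1.
  I^B I^B × I^B i: posterior weight 4/15; P(next child type B) = 1.
  I^B i × I^B I^B: posterior weight 4/15; P(next child type B) = 1.
  I^B i × I^B i: posterior weight 1/5; P(next child type B) = 3/4.
Weighted sum = 19/20.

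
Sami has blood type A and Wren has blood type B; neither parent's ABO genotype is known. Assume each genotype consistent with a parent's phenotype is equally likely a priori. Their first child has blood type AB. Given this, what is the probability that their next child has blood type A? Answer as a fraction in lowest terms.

5/36

Possible genotypes: Sami ∈ {I^A I^A, I^A i}; Wren ∈ {I^B I^B, I^B i}.
Weight each parental genotype pair by prior × P(type-AB child):
  I^A I^A × I^B I^B: posterior weight 4/9; P(next child type A) = 0.
  I^A I^A × I^B i: posterior weight 2/9; P(next child type A) = 1/2.
  I^A i × I^B I^B: posterior weight 2/9; P(next child type A) = 0.
  I^A i × I^B i: posterior weight 1/9; P(next child type A) = 1/4.
Weighted sum = 5/36.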